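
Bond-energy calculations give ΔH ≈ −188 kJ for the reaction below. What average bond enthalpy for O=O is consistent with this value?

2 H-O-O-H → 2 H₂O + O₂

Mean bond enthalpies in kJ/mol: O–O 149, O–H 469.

D(O=O) ≈ 486 kJ/mol

Let D be the O=O bond energy.
Σ(broken) = 4×469 + 2×149 = 2174
Σ(formed) = 4×469 + 1×D = 1876 + D
ΔH = Σ(broken) − Σ(formed) = (2174) − (1876 + D) = +298 − D
Setting this equal to −188 kJ gives D = 486 kJ/mol.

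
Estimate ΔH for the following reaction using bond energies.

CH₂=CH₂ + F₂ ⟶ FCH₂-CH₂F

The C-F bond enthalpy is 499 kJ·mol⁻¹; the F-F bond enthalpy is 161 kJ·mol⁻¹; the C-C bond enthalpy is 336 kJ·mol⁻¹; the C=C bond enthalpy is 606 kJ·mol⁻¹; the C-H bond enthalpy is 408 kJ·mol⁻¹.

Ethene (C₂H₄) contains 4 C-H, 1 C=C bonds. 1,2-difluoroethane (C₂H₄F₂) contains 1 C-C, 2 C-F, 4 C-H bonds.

Bonds broken (reactants):
  C-H: 4 × 408 = 1632
  C=C: 1 × 606 = 606
  F-F: 1 × 161 = 161
  Σ(broken) = 2399 kJ
Bonds formed (products):
  C-C: 1 × 336 = 336
  C-F: 2 × 499 = 998
  C-H: 4 × 408 = 1632
  Σ(formed) = 2966 kJ
ΔH = Σ(broken) − Σ(formed) = 2399 − 2966 = −567 kJ

ΔH ≈ −567 kJ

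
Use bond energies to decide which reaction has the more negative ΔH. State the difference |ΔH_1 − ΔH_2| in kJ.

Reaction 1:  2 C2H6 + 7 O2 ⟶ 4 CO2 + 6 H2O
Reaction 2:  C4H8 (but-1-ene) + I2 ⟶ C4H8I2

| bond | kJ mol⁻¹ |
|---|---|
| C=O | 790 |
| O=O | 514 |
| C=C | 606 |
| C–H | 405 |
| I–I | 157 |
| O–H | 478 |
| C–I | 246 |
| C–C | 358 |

Reaction 1, by 2795 kJ

Reaction 1:
  Bonds broken (reactants):
    C–C: 2 × 358 = 716
    C–H: 12 × 405 = 4860
    O=O: 7 × 514 = 3598
    Σ(broken) = 9174 kJ
  Bonds formed (products):
    C=O: 8 × 790 = 6320
    O–H: 12 × 478 = 5736
    Σ(formed) = 12056 kJ
  ΔH_1 = 9174 − 12056 = −2882 kJ
Reaction 2:
  Bonds broken (reactants):
    C–C: 2 × 358 = 716
    C–H: 8 × 405 = 3240
    C=C: 1 × 606 = 606
    I–I: 1 × 157 = 157
    Σ(broken) = 4719 kJ
  Bonds formed (products):
    C–C: 3 × 358 = 1074
    C–H: 8 × 405 = 3240
    C–I: 2 × 246 = 492
    Σ(formed) = 4806 kJ
  ΔH_2 = 4719 − 4806 = −87 kJ
ΔH_1 − ΔH_2 = −2795 kJ, so reaction 1 has the more negative ΔH; |ΔH_1 − ΔH_2| = 2795 kJ.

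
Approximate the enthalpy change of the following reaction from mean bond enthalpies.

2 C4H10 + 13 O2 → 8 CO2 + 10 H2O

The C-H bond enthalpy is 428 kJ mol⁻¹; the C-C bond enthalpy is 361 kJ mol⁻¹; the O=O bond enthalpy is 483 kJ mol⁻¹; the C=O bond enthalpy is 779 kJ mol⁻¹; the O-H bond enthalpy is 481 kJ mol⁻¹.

ΔH ≈ −5079 kJ

Bonds broken (reactants):
  C-C: 6 × 361 = 2166
  C-H: 20 × 428 = 8560
  O=O: 13 × 483 = 6279
  Σ(broken) = 17005 kJ
Bonds formed (products):
  C=O: 16 × 779 = 12464
  O-H: 20 × 481 = 9620
  Σ(formed) = 22084 kJ
ΔH = Σ(broken) − Σ(formed) = 17005 − 22084 = −5079 kJ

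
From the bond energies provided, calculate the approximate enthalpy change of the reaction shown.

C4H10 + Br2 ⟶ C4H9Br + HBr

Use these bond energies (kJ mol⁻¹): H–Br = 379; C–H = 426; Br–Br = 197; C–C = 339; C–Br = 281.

ΔH ≈ −37 kJ

Bonds broken (reactants):
  Br–Br: 1 × 197 = 197
  C–C: 3 × 339 = 1017
  C–H: 10 × 426 = 4260
  Σ(broken) = 5474 kJ
Bonds formed (products):
  C–Br: 1 × 281 = 281
  C–C: 3 × 339 = 1017
  C–H: 9 × 426 = 3834
  H–Br: 1 × 379 = 379
  Σ(formed) = 5511 kJ
ΔH = Σ(broken) − Σ(formed) = 5474 − 5511 = −37 kJ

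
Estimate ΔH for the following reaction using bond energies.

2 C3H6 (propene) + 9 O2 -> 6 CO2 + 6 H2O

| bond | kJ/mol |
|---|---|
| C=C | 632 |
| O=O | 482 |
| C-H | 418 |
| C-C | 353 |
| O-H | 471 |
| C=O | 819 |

Bonds broken (reactants):
  C-C: 2 × 353 = 706
  C-H: 12 × 418 = 5016
  C=C: 2 × 632 = 1264
  O=O: 9 × 482 = 4338
  Σ(broken) = 11324 kJ
Bonds formed (products):
  C=O: 12 × 819 = 9828
  O-H: 12 × 471 = 5652
  Σ(formed) = 15480 kJ
ΔH = Σ(broken) − Σ(formed) = 11324 − 15480 = −4156 kJ

ΔH ≈ −4156 kJ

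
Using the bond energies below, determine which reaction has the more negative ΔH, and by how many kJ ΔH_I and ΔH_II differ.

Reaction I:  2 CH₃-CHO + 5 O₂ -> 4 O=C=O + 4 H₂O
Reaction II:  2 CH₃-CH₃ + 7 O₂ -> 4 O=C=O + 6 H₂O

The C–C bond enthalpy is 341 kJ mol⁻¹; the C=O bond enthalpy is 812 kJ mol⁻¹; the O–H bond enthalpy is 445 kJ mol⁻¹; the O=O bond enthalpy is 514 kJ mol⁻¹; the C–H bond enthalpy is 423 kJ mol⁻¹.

Reaction I:
  Bonds broken (reactants):
    C–C: 2 × 341 = 682
    C–H: 8 × 423 = 3384
    C=O: 2 × 812 = 1624
    O=O: 5 × 514 = 2570
    Σ(broken) = 8260 kJ
  Bonds formed (products):
    C=O: 8 × 812 = 6496
    O–H: 8 × 445 = 3560
    Σ(formed) = 10056 kJ
  ΔH_I = 8260 − 10056 = −1796 kJ
Reaction II:
  Bonds broken (reactants):
    C–C: 2 × 341 = 682
    C–H: 12 × 423 = 5076
    O=O: 7 × 514 = 3598
    Σ(broken) = 9356 kJ
  Bonds formed (products):
    C=O: 8 × 812 = 6496
    O–H: 12 × 445 = 5340
    Σ(formed) = 11836 kJ
  ΔH_II = 9356 − 11836 = −2480 kJ
ΔH_I − ΔH_II = +684 kJ, so reaction II has the more negative ΔH; |ΔH_I − ΔH_II| = 684 kJ.

Reaction II, by 684 kJ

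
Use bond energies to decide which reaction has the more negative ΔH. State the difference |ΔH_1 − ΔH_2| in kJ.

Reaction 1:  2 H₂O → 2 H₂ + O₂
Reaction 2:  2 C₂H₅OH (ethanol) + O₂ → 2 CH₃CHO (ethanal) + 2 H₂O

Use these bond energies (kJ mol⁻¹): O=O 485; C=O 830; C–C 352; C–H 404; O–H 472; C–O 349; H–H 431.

Reaction 2, by 1154 kJ

Reaction 1:
  Bonds broken (reactants):
    O–H: 4 × 472 = 1888
    Σ(broken) = 1888 kJ
  Bonds formed (products):
    H–H: 2 × 431 = 862
    O=O: 1 × 485 = 485
    Σ(formed) = 1347 kJ
  ΔH_1 = 1888 − 1347 = +541 kJ
Reaction 2:
  Bonds broken (reactants):
    C–C: 2 × 352 = 704
    C–H: 10 × 404 = 4040
    C–O: 2 × 349 = 698
    O–H: 2 × 472 = 944
    O=O: 1 × 485 = 485
    Σ(broken) = 6871 kJ
  Bonds formed (products):
    C–C: 2 × 352 = 704
    C–H: 8 × 404 = 3232
    C=O: 2 × 830 = 1660
    O–H: 4 × 472 = 1888
    Σ(formed) = 7484 kJ
  ΔH_2 = 6871 − 7484 = −613 kJ
ΔH_1 − ΔH_2 = +1154 kJ, so reaction 2 has the more negative ΔH; |ΔH_1 − ΔH_2| = 1154 kJ.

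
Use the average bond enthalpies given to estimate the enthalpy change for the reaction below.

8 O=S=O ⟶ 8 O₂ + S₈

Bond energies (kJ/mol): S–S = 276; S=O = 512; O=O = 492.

Bonds broken (reactants):
  S=O: 16 × 512 = 8192
  Σ(broken) = 8192 kJ
Bonds formed (products):
  O=O: 8 × 492 = 3936
  S–S: 8 × 276 = 2208
  Σ(formed) = 6144 kJ
ΔH = Σ(broken) − Σ(formed) = 8192 − 6144 = +2048 kJ

ΔH ≈ +2048 kJ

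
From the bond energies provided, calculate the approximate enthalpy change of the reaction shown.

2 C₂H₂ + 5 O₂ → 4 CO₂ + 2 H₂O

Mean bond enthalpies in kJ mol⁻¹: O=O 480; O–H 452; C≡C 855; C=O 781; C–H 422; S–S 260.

Bonds broken (reactants):
  C≡C: 2 × 855 = 1710
  C–H: 4 × 422 = 1688
  O=O: 5 × 480 = 2400
  Σ(broken) = 5798 kJ
Bonds formed (products):
  C=O: 8 × 781 = 6248
  O–H: 4 × 452 = 1808
  Σ(formed) = 8056 kJ
ΔH = Σ(broken) − Σ(formed) = 5798 − 8056 = −2258 kJ

ΔH ≈ −2258 kJ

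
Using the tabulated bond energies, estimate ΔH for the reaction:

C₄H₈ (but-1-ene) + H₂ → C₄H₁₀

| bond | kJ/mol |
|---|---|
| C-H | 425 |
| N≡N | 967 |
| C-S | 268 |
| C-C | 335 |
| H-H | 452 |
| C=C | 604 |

Bonds broken (reactants):
  C-C: 2 × 335 = 670
  C-H: 8 × 425 = 3400
  C=C: 1 × 604 = 604
  H-H: 1 × 452 = 452
  Σ(broken) = 5126 kJ
Bonds formed (products):
  C-C: 3 × 335 = 1005
  C-H: 10 × 425 = 4250
  Σ(formed) = 5255 kJ
ΔH = Σ(broken) − Σ(formed) = 5126 − 5255 = −129 kJ

ΔH ≈ −129 kJ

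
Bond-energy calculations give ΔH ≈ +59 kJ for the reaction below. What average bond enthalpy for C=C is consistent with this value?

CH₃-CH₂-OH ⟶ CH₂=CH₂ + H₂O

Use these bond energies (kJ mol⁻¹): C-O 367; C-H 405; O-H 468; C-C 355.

Let D be the C=C bond energy.
Σ(broken) = 1×355 + 5×405 + 1×367 + 1×468 = 3215
Σ(formed) = 4×405 + 1×D + 2×468 = 2556 + D
ΔH = Σ(broken) − Σ(formed) = (3215) − (2556 + D) = +659 − D
Setting this equal to +59 kJ gives D = 600 kJ/mol.

D(C=C) ≈ 600 kJ/mol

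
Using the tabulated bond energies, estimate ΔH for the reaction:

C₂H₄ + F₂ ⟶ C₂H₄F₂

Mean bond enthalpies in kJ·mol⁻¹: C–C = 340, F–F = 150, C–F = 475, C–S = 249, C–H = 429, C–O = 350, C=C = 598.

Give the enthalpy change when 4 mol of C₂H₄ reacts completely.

Bonds broken (reactants):
  C–H: 4 × 429 = 1716
  C=C: 1 × 598 = 598
  F–F: 1 × 150 = 150
  Σ(broken) = 2464 kJ
Bonds formed (products):
  C–C: 1 × 340 = 340
  C–F: 2 × 475 = 950
  C–H: 4 × 429 = 1716
  Σ(formed) = 3006 kJ
ΔH = Σ(broken) − Σ(formed) = 2464 − 3006 = −542 kJ
For 4× the reaction as written: 4 × (−542) = −2168 kJ

ΔH = −2168 kJ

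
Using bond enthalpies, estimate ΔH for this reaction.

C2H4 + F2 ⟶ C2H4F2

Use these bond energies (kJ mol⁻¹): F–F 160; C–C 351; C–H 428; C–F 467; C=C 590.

Bonds broken (reactants):
  C–H: 4 × 428 = 1712
  C=C: 1 × 590 = 590
  F–F: 1 × 160 = 160
  Σ(broken) = 2462 kJ
Bonds formed (products):
  C–C: 1 × 351 = 351
  C–F: 2 × 467 = 934
  C–H: 4 × 428 = 1712
  Σ(formed) = 2997 kJ
ΔH = Σ(broken) − Σ(formed) = 2462 − 2997 = −535 kJ

ΔH ≈ −535 kJ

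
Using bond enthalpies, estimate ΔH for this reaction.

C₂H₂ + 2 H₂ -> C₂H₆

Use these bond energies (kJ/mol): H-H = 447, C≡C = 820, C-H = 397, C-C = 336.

ΔH ≈ −210 kJ

Bonds broken (reactants):
  C≡C: 1 × 820 = 820
  C-H: 2 × 397 = 794
  H-H: 2 × 447 = 894
  Σ(broken) = 2508 kJ
Bonds formed (products):
  C-C: 1 × 336 = 336
  C-H: 6 × 397 = 2382
  Σ(formed) = 2718 kJ
ΔH = Σ(broken) − Σ(formed) = 2508 − 2718 = −210 kJ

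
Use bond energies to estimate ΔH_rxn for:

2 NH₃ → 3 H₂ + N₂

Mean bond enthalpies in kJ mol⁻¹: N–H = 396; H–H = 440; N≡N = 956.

Bonds broken (reactants):
  N–H: 6 × 396 = 2376
  Σ(broken) = 2376 kJ
Bonds formed (products):
  H–H: 3 × 440 = 1320
  N≡N: 1 × 956 = 956
  Σ(formed) = 2276 kJ
ΔH = Σ(broken) − Σ(formed) = 2376 − 2276 = +100 kJ

ΔH ≈ +100 kJ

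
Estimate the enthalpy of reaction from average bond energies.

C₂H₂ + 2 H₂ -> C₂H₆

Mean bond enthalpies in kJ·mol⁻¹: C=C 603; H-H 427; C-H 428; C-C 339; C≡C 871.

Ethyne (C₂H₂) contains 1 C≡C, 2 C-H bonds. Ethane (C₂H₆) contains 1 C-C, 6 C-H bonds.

ΔH ≈ −326 kJ

Bonds broken (reactants):
  C≡C: 1 × 871 = 871
  C-H: 2 × 428 = 856
  H-H: 2 × 427 = 854
  Σ(broken) = 2581 kJ
Bonds formed (products):
  C-C: 1 × 339 = 339
  C-H: 6 × 428 = 2568
  Σ(formed) = 2907 kJ
ΔH = Σ(broken) − Σ(formed) = 2581 − 2907 = −326 kJ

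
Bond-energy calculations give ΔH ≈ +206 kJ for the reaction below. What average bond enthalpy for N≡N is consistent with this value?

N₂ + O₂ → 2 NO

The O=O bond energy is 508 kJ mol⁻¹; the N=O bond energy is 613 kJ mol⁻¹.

D(N≡N) ≈ 924 kJ/mol

Let D be the N≡N bond energy.
Σ(broken) = 1×D + 1×508 = 508 + D
Σ(formed) = 2×613 = 1226
ΔH = Σ(broken) − Σ(formed) = (508 + D) − (1226) = −718 + D
Setting this equal to +206 kJ gives D = 924 kJ/mol.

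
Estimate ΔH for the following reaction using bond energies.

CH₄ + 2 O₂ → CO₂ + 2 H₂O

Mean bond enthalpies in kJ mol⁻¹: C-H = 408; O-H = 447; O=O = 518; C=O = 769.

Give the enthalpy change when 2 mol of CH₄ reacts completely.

ΔH = −1316 kJ

Bonds broken (reactants):
  C-H: 4 × 408 = 1632
  O=O: 2 × 518 = 1036
  Σ(broken) = 2668 kJ
Bonds formed (products):
  C=O: 2 × 769 = 1538
  O-H: 4 × 447 = 1788
  Σ(formed) = 3326 kJ
ΔH = Σ(broken) − Σ(formed) = 2668 − 3326 = −658 kJ
For 2× the reaction as written: 2 × (−658) = −1316 kJ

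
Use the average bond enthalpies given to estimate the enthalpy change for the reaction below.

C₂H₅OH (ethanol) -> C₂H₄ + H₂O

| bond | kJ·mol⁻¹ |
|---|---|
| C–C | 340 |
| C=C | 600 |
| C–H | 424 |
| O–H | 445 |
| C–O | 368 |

Bonds broken (reactants):
  C–C: 1 × 340 = 340
  C–H: 5 × 424 = 2120
  C–O: 1 × 368 = 368
  O–H: 1 × 445 = 445
  Σ(broken) = 3273 kJ
Bonds formed (products):
  C–H: 4 × 424 = 1696
  C=C: 1 × 600 = 600
  O–H: 2 × 445 = 890
  Σ(formed) = 3186 kJ
ΔH = Σ(broken) − Σ(formed) = 3273 − 3186 = +87 kJ

ΔH ≈ +87 kJ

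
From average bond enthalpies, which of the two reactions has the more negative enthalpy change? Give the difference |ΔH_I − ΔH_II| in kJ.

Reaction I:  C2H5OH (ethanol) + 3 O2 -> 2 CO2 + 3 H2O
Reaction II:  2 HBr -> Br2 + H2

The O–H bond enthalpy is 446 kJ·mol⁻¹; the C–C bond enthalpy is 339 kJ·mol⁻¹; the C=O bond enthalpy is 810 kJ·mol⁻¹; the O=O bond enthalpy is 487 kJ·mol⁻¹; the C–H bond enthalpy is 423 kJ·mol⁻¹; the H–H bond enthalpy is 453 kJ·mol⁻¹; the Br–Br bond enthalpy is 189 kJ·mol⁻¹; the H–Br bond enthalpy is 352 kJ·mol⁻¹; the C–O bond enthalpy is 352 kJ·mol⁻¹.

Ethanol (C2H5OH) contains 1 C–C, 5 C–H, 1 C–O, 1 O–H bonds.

Reaction I:
  Bonds broken (reactants):
    C–C: 1 × 339 = 339
    C–H: 5 × 423 = 2115
    C–O: 1 × 352 = 352
    O–H: 1 × 446 = 446
    O=O: 3 × 487 = 1461
    Σ(broken) = 4713 kJ
  Bonds formed (products):
    C=O: 4 × 810 = 3240
    O–H: 6 × 446 = 2676
    Σ(formed) = 5916 kJ
  ΔH_I = 4713 − 5916 = −1203 kJ
Reaction II:
  Bonds broken (reactants):
    H–Br: 2 × 352 = 704
    Σ(broken) = 704 kJ
  Bonds formed (products):
    Br–Br: 1 × 189 = 189
    H–H: 1 × 453 = 453
    Σ(formed) = 642 kJ
  ΔH_II = 704 − 642 = +62 kJ
ΔH_I − ΔH_II = −1265 kJ, so reaction I has the more negative ΔH; |ΔH_I − ΔH_II| = 1265 kJ.

Reaction I, by 1265 kJ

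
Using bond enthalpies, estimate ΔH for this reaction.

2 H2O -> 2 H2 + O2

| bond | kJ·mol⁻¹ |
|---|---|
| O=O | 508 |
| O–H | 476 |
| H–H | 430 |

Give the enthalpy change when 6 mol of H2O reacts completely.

ΔH = +1608 kJ

Bonds broken (reactants):
  O–H: 4 × 476 = 1904
  Σ(broken) = 1904 kJ
Bonds formed (products):
  H–H: 2 × 430 = 860
  O=O: 1 × 508 = 508
  Σ(formed) = 1368 kJ
ΔH = Σ(broken) − Σ(formed) = 1904 − 1368 = +536 kJ
For 3× the reaction as written: 3 × (+536) = +1608 kJ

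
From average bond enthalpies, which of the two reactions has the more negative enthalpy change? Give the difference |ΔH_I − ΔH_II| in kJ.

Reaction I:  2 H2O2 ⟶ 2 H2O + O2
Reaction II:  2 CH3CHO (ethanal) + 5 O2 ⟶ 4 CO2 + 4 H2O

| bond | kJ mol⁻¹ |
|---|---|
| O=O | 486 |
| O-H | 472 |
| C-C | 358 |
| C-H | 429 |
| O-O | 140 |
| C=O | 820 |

Reaction II, by 1912 kJ

Reaction I:
  Bonds broken (reactants):
    O-H: 4 × 472 = 1888
    O-O: 2 × 140 = 280
    Σ(broken) = 2168 kJ
  Bonds formed (products):
    O-H: 4 × 472 = 1888
    O=O: 1 × 486 = 486
    Σ(formed) = 2374 kJ
  ΔH_I = 2168 − 2374 = −206 kJ
Reaction II:
  Bonds broken (reactants):
    C-C: 2 × 358 = 716
    C-H: 8 × 429 = 3432
    C=O: 2 × 820 = 1640
    O=O: 5 × 486 = 2430
    Σ(broken) = 8218 kJ
  Bonds formed (products):
    C=O: 8 × 820 = 6560
    O-H: 8 × 472 = 3776
    Σ(formed) = 10336 kJ
  ΔH_II = 8218 − 10336 = −2118 kJ
ΔH_I − ΔH_II = +1912 kJ, so reaction II has the more negative ΔH; |ΔH_I − ΔH_II| = 1912 kJ.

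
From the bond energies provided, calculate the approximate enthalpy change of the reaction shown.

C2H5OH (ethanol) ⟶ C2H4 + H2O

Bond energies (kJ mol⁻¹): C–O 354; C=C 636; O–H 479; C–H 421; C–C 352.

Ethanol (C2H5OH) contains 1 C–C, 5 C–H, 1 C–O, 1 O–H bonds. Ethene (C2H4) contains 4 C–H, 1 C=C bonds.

Bonds broken (reactants):
  C–C: 1 × 352 = 352
  C–H: 5 × 421 = 2105
  C–O: 1 × 354 = 354
  O–H: 1 × 479 = 479
  Σ(broken) = 3290 kJ
Bonds formed (products):
  C–H: 4 × 421 = 1684
  C=C: 1 × 636 = 636
  O–H: 2 × 479 = 958
  Σ(formed) = 3278 kJ
ΔH = Σ(broken) − Σ(formed) = 3290 − 3278 = +12 kJ

ΔH ≈ +12 kJ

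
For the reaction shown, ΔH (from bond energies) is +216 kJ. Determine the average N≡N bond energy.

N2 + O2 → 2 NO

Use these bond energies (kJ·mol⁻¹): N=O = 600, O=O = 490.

Let D be the N≡N bond energy.
Σ(broken) = 1×D + 1×490 = 490 + D
Σ(formed) = 2×600 = 1200
ΔH = Σ(broken) − Σ(formed) = (490 + D) − (1200) = −710 + D
Setting this equal to +216 kJ gives D = 926 kJ/mol.

D(N≡N) ≈ 926 kJ/mol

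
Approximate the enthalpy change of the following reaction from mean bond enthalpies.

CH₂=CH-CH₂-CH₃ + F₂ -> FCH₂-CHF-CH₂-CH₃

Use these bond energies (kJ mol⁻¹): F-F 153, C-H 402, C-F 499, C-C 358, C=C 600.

Bonds broken (reactants):
  C-C: 2 × 358 = 716
  C-H: 8 × 402 = 3216
  C=C: 1 × 600 = 600
  F-F: 1 × 153 = 153
  Σ(broken) = 4685 kJ
Bonds formed (products):
  C-C: 3 × 358 = 1074
  C-F: 2 × 499 = 998
  C-H: 8 × 402 = 3216
  Σ(formed) = 5288 kJ
ΔH = Σ(broken) − Σ(formed) = 4685 − 5288 = −603 kJ

ΔH ≈ −603 kJ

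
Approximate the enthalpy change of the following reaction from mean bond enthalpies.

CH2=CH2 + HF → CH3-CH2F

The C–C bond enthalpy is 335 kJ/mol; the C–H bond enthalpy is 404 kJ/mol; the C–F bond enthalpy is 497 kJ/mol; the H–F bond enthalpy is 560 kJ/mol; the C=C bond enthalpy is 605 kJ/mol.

ΔH ≈ −71 kJ

Bonds broken (reactants):
  C–H: 4 × 404 = 1616
  C=C: 1 × 605 = 605
  H–F: 1 × 560 = 560
  Σ(broken) = 2781 kJ
Bonds formed (products):
  C–C: 1 × 335 = 335
  C–F: 1 × 497 = 497
  C–H: 5 × 404 = 2020
  Σ(formed) = 2852 kJ
ΔH = Σ(broken) − Σ(formed) = 2781 − 2852 = −71 kJ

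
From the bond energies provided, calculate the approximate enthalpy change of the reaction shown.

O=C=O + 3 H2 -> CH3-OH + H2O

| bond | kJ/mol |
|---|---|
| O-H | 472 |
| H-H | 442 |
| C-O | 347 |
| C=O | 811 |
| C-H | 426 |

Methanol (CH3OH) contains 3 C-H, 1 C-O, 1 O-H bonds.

ΔH ≈ −93 kJ

Bonds broken (reactants):
  C=O: 2 × 811 = 1622
  H-H: 3 × 442 = 1326
  Σ(broken) = 2948 kJ
Bonds formed (products):
  C-H: 3 × 426 = 1278
  C-O: 1 × 347 = 347
  O-H: 3 × 472 = 1416
  Σ(formed) = 3041 kJ
ΔH = Σ(broken) − Σ(formed) = 2948 − 3041 = −93 kJ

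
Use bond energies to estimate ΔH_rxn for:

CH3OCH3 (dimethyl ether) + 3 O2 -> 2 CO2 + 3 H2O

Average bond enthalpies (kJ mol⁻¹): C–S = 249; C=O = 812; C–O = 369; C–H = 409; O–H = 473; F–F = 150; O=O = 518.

Bonds broken (reactants):
  C–H: 6 × 409 = 2454
  C–O: 2 × 369 = 738
  O=O: 3 × 518 = 1554
  Σ(broken) = 4746 kJ
Bonds formed (products):
  C=O: 4 × 812 = 3248
  O–H: 6 × 473 = 2838
  Σ(formed) = 6086 kJ
ΔH = Σ(broken) − Σ(formed) = 4746 − 6086 = −1340 kJ

ΔH ≈ −1340 kJ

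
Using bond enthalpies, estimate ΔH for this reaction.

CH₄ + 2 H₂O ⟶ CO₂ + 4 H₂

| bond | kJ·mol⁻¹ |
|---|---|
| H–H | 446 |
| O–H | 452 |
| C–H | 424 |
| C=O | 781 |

Bonds broken (reactants):
  C–H: 4 × 424 = 1696
  O–H: 4 × 452 = 1808
  Σ(broken) = 3504 kJ
Bonds formed (products):
  C=O: 2 × 781 = 1562
  H–H: 4 × 446 = 1784
  Σ(formed) = 3346 kJ
ΔH = Σ(broken) − Σ(formed) = 3504 − 3346 = +158 kJ

ΔH ≈ +158 kJ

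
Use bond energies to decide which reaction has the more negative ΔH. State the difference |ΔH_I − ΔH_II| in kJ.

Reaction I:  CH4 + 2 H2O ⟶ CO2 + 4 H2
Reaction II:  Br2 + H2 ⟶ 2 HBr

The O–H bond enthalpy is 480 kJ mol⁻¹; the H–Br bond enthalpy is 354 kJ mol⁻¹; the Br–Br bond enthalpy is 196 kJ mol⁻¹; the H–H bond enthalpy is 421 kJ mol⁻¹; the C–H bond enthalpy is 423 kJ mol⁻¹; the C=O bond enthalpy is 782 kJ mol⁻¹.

Reaction II, by 455 kJ

Reaction I:
  Bonds broken (reactants):
    C–H: 4 × 423 = 1692
    O–H: 4 × 480 = 1920
    Σ(broken) = 3612 kJ
  Bonds formed (products):
    C=O: 2 × 782 = 1564
    H–H: 4 × 421 = 1684
    Σ(formed) = 3248 kJ
  ΔH_I = 3612 − 3248 = +364 kJ
Reaction II:
  Bonds broken (reactants):
    Br–Br: 1 × 196 = 196
    H–H: 1 × 421 = 421
    Σ(broken) = 617 kJ
  Bonds formed (products):
    H–Br: 2 × 354 = 708
    Σ(formed) = 708 kJ
  ΔH_II = 617 − 708 = −91 kJ
ΔH_I − ΔH_II = +455 kJ, so reaction II has the more negative ΔH; |ΔH_I − ΔH_II| = 455 kJ.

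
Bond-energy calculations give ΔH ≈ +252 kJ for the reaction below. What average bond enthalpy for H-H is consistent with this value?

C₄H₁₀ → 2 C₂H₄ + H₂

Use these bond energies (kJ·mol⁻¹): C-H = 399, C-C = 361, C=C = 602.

Let D be the H-H bond energy.
Σ(broken) = 3×361 + 10×399 = 5073
Σ(formed) = 8×399 + 2×602 + 1×D = 4396 + D
ΔH = Σ(broken) − Σ(formed) = (5073) − (4396 + D) = +677 − D
Setting this equal to +252 kJ gives D = 425 kJ/mol.

D(H-H) ≈ 425 kJ/mol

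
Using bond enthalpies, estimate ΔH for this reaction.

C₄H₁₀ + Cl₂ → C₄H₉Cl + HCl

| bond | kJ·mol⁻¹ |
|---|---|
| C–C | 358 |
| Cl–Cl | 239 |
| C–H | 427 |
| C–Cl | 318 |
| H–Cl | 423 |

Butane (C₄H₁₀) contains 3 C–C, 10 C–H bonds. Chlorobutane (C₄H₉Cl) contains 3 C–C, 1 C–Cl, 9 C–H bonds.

ΔH ≈ −75 kJ

Bonds broken (reactants):
  C–C: 3 × 358 = 1074
  C–H: 10 × 427 = 4270
  Cl–Cl: 1 × 239 = 239
  Σ(broken) = 5583 kJ
Bonds formed (products):
  C–C: 3 × 358 = 1074
  C–Cl: 1 × 318 = 318
  C–H: 9 × 427 = 3843
  H–Cl: 1 × 423 = 423
  Σ(formed) = 5658 kJ
ΔH = Σ(broken) − Σ(formed) = 5583 − 5658 = −75 kJ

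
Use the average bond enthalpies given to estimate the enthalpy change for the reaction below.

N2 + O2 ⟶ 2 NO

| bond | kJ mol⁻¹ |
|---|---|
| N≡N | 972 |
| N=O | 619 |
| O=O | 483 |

Bonds broken (reactants):
  N≡N: 1 × 972 = 972
  O=O: 1 × 483 = 483
  Σ(broken) = 1455 kJ
Bonds formed (products):
  N=O: 2 × 619 = 1238
  Σ(formed) = 1238 kJ
ΔH = Σ(broken) − Σ(formed) = 1455 − 1238 = +217 kJ

ΔH ≈ +217 kJ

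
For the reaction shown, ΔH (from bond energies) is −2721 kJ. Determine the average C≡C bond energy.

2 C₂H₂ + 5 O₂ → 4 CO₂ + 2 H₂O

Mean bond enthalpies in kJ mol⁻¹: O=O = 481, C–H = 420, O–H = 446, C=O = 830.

D(C≡C) ≈ 809 kJ/mol

Let D be the C≡C bond energy.
Σ(broken) = 2×D + 4×420 + 5×481 = 4085 + 2D
Σ(formed) = 8×830 + 4×446 = 8424
ΔH = Σ(broken) − Σ(formed) = (4085 + 2D) − (8424) = −4339 + 2D
Setting this equal to −2721 kJ gives 2D = 1618, so D = 809 kJ/mol.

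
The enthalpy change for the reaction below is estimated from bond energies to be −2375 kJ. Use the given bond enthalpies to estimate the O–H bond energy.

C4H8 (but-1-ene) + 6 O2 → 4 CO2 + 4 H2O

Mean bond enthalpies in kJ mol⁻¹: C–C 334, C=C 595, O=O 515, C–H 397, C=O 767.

Let D be the O–H bond energy.
Σ(broken) = 2×334 + 8×397 + 1×595 + 6×515 = 7529
Σ(formed) = 8×767 + 8×D = 6136 + 8D
ΔH = Σ(broken) − Σ(formed) = (7529) − (6136 + 8D) = +1393 − 8D
Setting this equal to −2375 kJ gives 8D = 3768, so D = 471 kJ/mol.

D(O–H) ≈ 471 kJ/mol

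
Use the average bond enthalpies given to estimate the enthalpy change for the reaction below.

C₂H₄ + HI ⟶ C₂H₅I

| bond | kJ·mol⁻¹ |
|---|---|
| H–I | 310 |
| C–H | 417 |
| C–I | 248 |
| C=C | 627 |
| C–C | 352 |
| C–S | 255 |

ΔH ≈ −80 kJ

Bonds broken (reactants):
  C–H: 4 × 417 = 1668
  C=C: 1 × 627 = 627
  H–I: 1 × 310 = 310
  Σ(broken) = 2605 kJ
Bonds formed (products):
  C–C: 1 × 352 = 352
  C–H: 5 × 417 = 2085
  C–I: 1 × 248 = 248
  Σ(formed) = 2685 kJ
ΔH = Σ(broken) − Σ(formed) = 2605 − 2685 = −80 kJ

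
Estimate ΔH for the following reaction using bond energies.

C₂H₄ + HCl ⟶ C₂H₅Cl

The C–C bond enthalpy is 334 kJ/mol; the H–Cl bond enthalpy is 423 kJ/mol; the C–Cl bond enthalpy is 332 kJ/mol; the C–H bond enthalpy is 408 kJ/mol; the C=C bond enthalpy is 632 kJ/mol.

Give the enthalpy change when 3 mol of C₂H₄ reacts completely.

ΔH = −57 kJ

Bonds broken (reactants):
  C–H: 4 × 408 = 1632
  C=C: 1 × 632 = 632
  H–Cl: 1 × 423 = 423
  Σ(broken) = 2687 kJ
Bonds formed (products):
  C–C: 1 × 334 = 334
  C–Cl: 1 × 332 = 332
  C–H: 5 × 408 = 2040
  Σ(formed) = 2706 kJ
ΔH = Σ(broken) − Σ(formed) = 2687 − 2706 = −19 kJ
For 3× the reaction as written: 3 × (−19) = −57 kJ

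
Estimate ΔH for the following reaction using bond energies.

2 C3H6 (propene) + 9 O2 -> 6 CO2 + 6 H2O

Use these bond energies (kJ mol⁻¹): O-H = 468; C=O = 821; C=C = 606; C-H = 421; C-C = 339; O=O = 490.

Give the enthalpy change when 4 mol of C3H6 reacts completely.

Bonds broken (reactants):
  C-C: 2 × 339 = 678
  C-H: 12 × 421 = 5052
  C=C: 2 × 606 = 1212
  O=O: 9 × 490 = 4410
  Σ(broken) = 11352 kJ
Bonds formed (products):
  C=O: 12 × 821 = 9852
  O-H: 12 × 468 = 5616
  Σ(formed) = 15468 kJ
ΔH = Σ(broken) − Σ(formed) = 11352 − 15468 = −4116 kJ
For 2× the reaction as written: 2 × (−4116) = −8232 kJ

ΔH = −8232 kJ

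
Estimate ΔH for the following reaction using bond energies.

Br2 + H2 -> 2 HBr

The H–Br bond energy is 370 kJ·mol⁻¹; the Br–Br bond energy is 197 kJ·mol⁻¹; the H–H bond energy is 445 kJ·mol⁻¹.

ΔH ≈ −98 kJ

Bonds broken (reactants):
  Br–Br: 1 × 197 = 197
  H–H: 1 × 445 = 445
  Σ(broken) = 642 kJ
Bonds formed (products):
  H–Br: 2 × 370 = 740
  Σ(formed) = 740 kJ
ΔH = Σ(broken) − Σ(formed) = 642 − 740 = −98 kJ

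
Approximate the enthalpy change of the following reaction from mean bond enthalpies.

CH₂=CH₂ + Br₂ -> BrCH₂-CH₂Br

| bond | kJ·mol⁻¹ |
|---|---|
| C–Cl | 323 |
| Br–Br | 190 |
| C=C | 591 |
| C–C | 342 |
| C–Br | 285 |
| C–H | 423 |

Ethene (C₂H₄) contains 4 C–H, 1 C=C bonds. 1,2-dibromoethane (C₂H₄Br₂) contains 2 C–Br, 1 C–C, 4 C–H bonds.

Bonds broken (reactants):
  Br–Br: 1 × 190 = 190
  C–H: 4 × 423 = 1692
  C=C: 1 × 591 = 591
  Σ(broken) = 2473 kJ
Bonds formed (products):
  C–Br: 2 × 285 = 570
  C–C: 1 × 342 = 342
  C–H: 4 × 423 = 1692
  Σ(formed) = 2604 kJ
ΔH = Σ(broken) − Σ(formed) = 2473 − 2604 = −131 kJ

ΔH ≈ −131 kJ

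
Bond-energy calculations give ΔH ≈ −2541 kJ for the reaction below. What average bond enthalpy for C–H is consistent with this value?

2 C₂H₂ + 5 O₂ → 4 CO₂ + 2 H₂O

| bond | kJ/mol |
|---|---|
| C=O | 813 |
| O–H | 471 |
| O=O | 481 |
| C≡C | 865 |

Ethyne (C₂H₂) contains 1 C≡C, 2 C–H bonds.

Let D be the C–H bond energy.
Σ(broken) = 2×865 + 4×D + 5×481 = 4135 + 4D
Σ(formed) = 8×813 + 4×471 = 8388
ΔH = Σ(broken) − Σ(formed) = (4135 + 4D) − (8388) = −4253 + 4D
Setting this equal to −2541 kJ gives 4D = 1712, so D = 428 kJ/mol.

D(C–H) ≈ 428 kJ/mol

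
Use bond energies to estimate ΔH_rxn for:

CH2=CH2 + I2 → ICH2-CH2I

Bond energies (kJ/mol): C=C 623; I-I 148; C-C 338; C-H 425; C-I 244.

ΔH ≈ −55 kJ

Bonds broken (reactants):
  C-H: 4 × 425 = 1700
  C=C: 1 × 623 = 623
  I-I: 1 × 148 = 148
  Σ(broken) = 2471 kJ
Bonds formed (products):
  C-C: 1 × 338 = 338
  C-H: 4 × 425 = 1700
  C-I: 2 × 244 = 488
  Σ(formed) = 2526 kJ
ΔH = Σ(broken) − Σ(formed) = 2471 − 2526 = −55 kJ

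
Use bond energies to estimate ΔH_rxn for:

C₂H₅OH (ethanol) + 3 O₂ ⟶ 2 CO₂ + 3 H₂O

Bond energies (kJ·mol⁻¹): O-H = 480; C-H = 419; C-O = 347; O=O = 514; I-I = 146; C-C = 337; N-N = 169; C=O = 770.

Bonds broken (reactants):
  C-C: 1 × 337 = 337
  C-H: 5 × 419 = 2095
  C-O: 1 × 347 = 347
  O-H: 1 × 480 = 480
  O=O: 3 × 514 = 1542
  Σ(broken) = 4801 kJ
Bonds formed (products):
  C=O: 4 × 770 = 3080
  O-H: 6 × 480 = 2880
  Σ(formed) = 5960 kJ
ΔH = Σ(broken) − Σ(formed) = 4801 − 5960 = −1159 kJ

ΔH ≈ −1159 kJ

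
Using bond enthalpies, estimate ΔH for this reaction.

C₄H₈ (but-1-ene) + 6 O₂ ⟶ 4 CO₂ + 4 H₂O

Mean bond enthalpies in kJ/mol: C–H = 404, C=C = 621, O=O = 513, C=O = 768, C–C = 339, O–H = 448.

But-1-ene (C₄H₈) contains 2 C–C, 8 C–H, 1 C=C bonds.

ΔH ≈ −2119 kJ

Bonds broken (reactants):
  C–C: 2 × 339 = 678
  C–H: 8 × 404 = 3232
  C=C: 1 × 621 = 621
  O=O: 6 × 513 = 3078
  Σ(broken) = 7609 kJ
Bonds formed (products):
  C=O: 8 × 768 = 6144
  O–H: 8 × 448 = 3584
  Σ(formed) = 9728 kJ
ΔH = Σ(broken) − Σ(formed) = 7609 − 9728 = −2119 kJ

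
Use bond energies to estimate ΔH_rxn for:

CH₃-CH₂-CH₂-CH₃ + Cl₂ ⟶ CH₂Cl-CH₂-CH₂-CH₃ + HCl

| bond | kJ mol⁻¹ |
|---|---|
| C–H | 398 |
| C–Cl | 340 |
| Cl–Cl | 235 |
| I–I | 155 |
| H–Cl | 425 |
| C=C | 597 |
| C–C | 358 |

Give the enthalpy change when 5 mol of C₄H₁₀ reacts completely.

ΔH = −660 kJ

Bonds broken (reactants):
  C–C: 3 × 358 = 1074
  C–H: 10 × 398 = 3980
  Cl–Cl: 1 × 235 = 235
  Σ(broken) = 5289 kJ
Bonds formed (products):
  C–C: 3 × 358 = 1074
  C–Cl: 1 × 340 = 340
  C–H: 9 × 398 = 3582
  H–Cl: 1 × 425 = 425
  Σ(formed) = 5421 kJ
ΔH = Σ(broken) − Σ(formed) = 5289 − 5421 = −132 kJ
For 5× the reaction as written: 5 × (−132) = −660 kJ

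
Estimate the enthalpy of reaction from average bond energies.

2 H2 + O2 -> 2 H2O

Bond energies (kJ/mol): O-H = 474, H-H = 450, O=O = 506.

ΔH ≈ −490 kJ

Bonds broken (reactants):
  H-H: 2 × 450 = 900
  O=O: 1 × 506 = 506
  Σ(broken) = 1406 kJ
Bonds formed (products):
  O-H: 4 × 474 = 1896
  Σ(formed) = 1896 kJ
ΔH = Σ(broken) − Σ(formed) = 1406 − 1896 = −490 kJ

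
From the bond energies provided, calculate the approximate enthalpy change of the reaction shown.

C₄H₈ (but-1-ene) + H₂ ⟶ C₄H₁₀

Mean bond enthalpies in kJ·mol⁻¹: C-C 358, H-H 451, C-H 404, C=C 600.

ΔH ≈ −115 kJ

Bonds broken (reactants):
  C-C: 2 × 358 = 716
  C-H: 8 × 404 = 3232
  C=C: 1 × 600 = 600
  H-H: 1 × 451 = 451
  Σ(broken) = 4999 kJ
Bonds formed (products):
  C-C: 3 × 358 = 1074
  C-H: 10 × 404 = 4040
  Σ(formed) = 5114 kJ
ΔH = Σ(broken) − Σ(formed) = 4999 − 5114 = −115 kJ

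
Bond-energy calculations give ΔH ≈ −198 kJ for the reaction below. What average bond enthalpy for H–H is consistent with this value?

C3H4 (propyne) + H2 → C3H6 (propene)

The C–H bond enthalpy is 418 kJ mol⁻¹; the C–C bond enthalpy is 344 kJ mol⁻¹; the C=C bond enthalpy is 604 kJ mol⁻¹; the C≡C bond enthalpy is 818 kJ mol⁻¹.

D(H–H) ≈ 424 kJ/mol

Let D be the H–H bond energy.
Σ(broken) = 1×818 + 1×344 + 4×418 + 1×D = 2834 + D
Σ(formed) = 1×344 + 6×418 + 1×604 = 3456
ΔH = Σ(broken) − Σ(formed) = (2834 + D) − (3456) = −622 + D
Setting this equal to −198 kJ gives D = 424 kJ/mol.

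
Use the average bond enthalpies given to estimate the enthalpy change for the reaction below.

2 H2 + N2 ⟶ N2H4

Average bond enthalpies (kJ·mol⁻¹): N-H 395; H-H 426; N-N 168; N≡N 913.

Bonds broken (reactants):
  H-H: 2 × 426 = 852
  N≡N: 1 × 913 = 913
  Σ(broken) = 1765 kJ
Bonds formed (products):
  N-H: 4 × 395 = 1580
  N-N: 1 × 168 = 168
  Σ(formed) = 1748 kJ
ΔH = Σ(broken) − Σ(formed) = 1765 − 1748 = +17 kJ

ΔH ≈ +17 kJ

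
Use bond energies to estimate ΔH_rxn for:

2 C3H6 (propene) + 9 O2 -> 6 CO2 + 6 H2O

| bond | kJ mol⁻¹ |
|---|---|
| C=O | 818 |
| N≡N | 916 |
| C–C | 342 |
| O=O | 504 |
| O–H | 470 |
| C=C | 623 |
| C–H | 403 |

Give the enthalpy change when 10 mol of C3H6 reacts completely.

Bonds broken (reactants):
  C–C: 2 × 342 = 684
  C–H: 12 × 403 = 4836
  C=C: 2 × 623 = 1246
  O=O: 9 × 504 = 4536
  Σ(broken) = 11302 kJ
Bonds formed (products):
  C=O: 12 × 818 = 9816
  O–H: 12 × 470 = 5640
  Σ(formed) = 15456 kJ
ΔH = Σ(broken) − Σ(formed) = 11302 − 15456 = −4154 kJ
For 5× the reaction as written: 5 × (−4154) = −20770 kJ

ΔH = −20770 kJ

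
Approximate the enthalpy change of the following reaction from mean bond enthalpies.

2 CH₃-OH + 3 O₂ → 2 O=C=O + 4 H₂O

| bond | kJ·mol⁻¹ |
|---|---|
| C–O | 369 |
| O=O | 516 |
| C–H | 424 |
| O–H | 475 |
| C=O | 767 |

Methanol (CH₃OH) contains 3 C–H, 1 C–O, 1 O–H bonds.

ΔH ≈ −1088 kJ

Bonds broken (reactants):
  C–H: 6 × 424 = 2544
  C–O: 2 × 369 = 738
  O–H: 2 × 475 = 950
  O=O: 3 × 516 = 1548
  Σ(broken) = 5780 kJ
Bonds formed (products):
  C=O: 4 × 767 = 3068
  O–H: 8 × 475 = 3800
  Σ(formed) = 6868 kJ
ΔH = Σ(broken) − Σ(formed) = 5780 − 6868 = −1088 kJ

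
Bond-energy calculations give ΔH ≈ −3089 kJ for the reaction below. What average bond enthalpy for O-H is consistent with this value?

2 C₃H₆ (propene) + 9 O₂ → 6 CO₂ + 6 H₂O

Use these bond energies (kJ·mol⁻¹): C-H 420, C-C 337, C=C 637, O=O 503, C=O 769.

Let D be the O-H bond energy.
Σ(broken) = 2×337 + 12×420 + 2×637 + 9×503 = 11515
Σ(formed) = 12×769 + 12×D = 9228 + 12D
ΔH = Σ(broken) − Σ(formed) = (11515) − (9228 + 12D) = +2287 − 12D
Setting this equal to −3089 kJ gives 12D = 5376, so D = 448 kJ/mol.

D(O-H) ≈ 448 kJ/mol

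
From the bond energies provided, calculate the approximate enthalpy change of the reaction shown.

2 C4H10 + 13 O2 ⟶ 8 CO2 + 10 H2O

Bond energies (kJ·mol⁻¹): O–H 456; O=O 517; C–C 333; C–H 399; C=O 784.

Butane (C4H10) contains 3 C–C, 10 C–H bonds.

Bonds broken (reactants):
  C–C: 6 × 333 = 1998
  C–H: 20 × 399 = 7980
  O=O: 13 × 517 = 6721
  Σ(broken) = 16699 kJ
Bonds formed (products):
  C=O: 16 × 784 = 12544
  O–H: 20 × 456 = 9120
  Σ(formed) = 21664 kJ
ΔH = Σ(broken) − Σ(formed) = 16699 − 21664 = −4965 kJ

ΔH ≈ −4965 kJ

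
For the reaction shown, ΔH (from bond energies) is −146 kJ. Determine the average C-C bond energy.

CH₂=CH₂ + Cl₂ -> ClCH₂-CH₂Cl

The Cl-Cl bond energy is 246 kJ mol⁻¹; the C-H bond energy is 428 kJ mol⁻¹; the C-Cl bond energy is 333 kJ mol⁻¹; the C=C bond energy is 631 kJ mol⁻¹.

D(C-C) ≈ 357 kJ/mol

Let D be the C-C bond energy.
Σ(broken) = 4×428 + 1×631 + 1×246 = 2589
Σ(formed) = 1×D + 2×333 + 4×428 = 2378 + D
ΔH = Σ(broken) − Σ(formed) = (2589) − (2378 + D) = +211 − D
Setting this equal to −146 kJ gives D = 357 kJ/mol.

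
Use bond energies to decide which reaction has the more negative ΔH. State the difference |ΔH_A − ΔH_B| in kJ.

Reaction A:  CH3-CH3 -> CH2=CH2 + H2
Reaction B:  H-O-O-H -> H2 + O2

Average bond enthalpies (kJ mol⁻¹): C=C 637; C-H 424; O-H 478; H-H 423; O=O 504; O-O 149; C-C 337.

Reaction A, by 53 kJ

Reaction A:
  Bonds broken (reactants):
    C-C: 1 × 337 = 337
    C-H: 6 × 424 = 2544
    Σ(broken) = 2881 kJ
  Bonds formed (products):
    C-H: 4 × 424 = 1696
    C=C: 1 × 637 = 637
    H-H: 1 × 423 = 423
    Σ(formed) = 2756 kJ
  ΔH_A = 2881 − 2756 = +125 kJ
Reaction B:
  Bonds broken (reactants):
    O-H: 2 × 478 = 956
    O-O: 1 × 149 = 149
    Σ(broken) = 1105 kJ
  Bonds formed (products):
    H-H: 1 × 423 = 423
    O=O: 1 × 504 = 504
    Σ(formed) = 927 kJ
  ΔH_B = 1105 − 927 = +178 kJ
ΔH_A − ΔH_B = −53 kJ, so reaction A has the more negative ΔH; |ΔH_A − ΔH_B| = 53 kJ.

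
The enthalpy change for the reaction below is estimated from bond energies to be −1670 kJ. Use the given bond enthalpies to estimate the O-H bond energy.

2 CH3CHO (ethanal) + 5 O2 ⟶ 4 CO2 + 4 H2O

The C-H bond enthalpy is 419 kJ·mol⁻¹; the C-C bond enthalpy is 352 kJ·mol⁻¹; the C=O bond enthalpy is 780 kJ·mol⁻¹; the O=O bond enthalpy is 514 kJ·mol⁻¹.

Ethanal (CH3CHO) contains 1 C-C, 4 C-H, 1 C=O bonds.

D(O-H) ≈ 452 kJ/mol

Let D be the O-H bond energy.
Σ(broken) = 2×352 + 8×419 + 2×780 + 5×514 = 8186
Σ(formed) = 8×780 + 8×D = 6240 + 8D
ΔH = Σ(broken) − Σ(formed) = (8186) − (6240 + 8D) = +1946 − 8D
Setting this equal to −1670 kJ gives 8D = 3616, so D = 452 kJ/mol.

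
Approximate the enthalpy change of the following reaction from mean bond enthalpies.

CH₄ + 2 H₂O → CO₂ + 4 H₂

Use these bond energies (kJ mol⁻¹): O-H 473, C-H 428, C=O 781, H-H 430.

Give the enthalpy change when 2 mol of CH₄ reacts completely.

Bonds broken (reactants):
  C-H: 4 × 428 = 1712
  O-H: 4 × 473 = 1892
  Σ(broken) = 3604 kJ
Bonds formed (products):
  C=O: 2 × 781 = 1562
  H-H: 4 × 430 = 1720
  Σ(formed) = 3282 kJ
ΔH = Σ(broken) − Σ(formed) = 3604 − 3282 = +322 kJ
For 2× the reaction as written: 2 × (+322) = +644 kJ

ΔH = +644 kJ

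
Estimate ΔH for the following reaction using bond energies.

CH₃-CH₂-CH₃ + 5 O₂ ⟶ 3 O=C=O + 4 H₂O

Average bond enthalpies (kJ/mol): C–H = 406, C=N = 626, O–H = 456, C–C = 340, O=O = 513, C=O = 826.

ΔH ≈ −2111 kJ

Bonds broken (reactants):
  C–C: 2 × 340 = 680
  C–H: 8 × 406 = 3248
  O=O: 5 × 513 = 2565
  Σ(broken) = 6493 kJ
Bonds formed (products):
  C=O: 6 × 826 = 4956
  O–H: 8 × 456 = 3648
  Σ(formed) = 8604 kJ
ΔH = Σ(broken) − Σ(formed) = 6493 − 8604 = −2111 kJ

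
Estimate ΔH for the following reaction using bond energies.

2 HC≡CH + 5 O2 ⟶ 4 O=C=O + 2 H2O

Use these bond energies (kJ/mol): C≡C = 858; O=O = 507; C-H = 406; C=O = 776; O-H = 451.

Bonds broken (reactants):
  C≡C: 2 × 858 = 1716
  C-H: 4 × 406 = 1624
  O=O: 5 × 507 = 2535
  Σ(broken) = 5875 kJ
Bonds formed (products):
  C=O: 8 × 776 = 6208
  O-H: 4 × 451 = 1804
  Σ(formed) = 8012 kJ
ΔH = Σ(broken) − Σ(formed) = 5875 − 8012 = −2137 kJ

ΔH ≈ −2137 kJ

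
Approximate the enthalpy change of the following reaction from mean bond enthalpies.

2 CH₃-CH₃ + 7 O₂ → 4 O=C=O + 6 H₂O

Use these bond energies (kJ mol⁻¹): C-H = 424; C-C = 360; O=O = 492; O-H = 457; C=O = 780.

Bonds broken (reactants):
  C-C: 2 × 360 = 720
  C-H: 12 × 424 = 5088
  O=O: 7 × 492 = 3444
  Σ(broken) = 9252 kJ
Bonds formed (products):
  C=O: 8 × 780 = 6240
  O-H: 12 × 457 = 5484
  Σ(formed) = 11724 kJ
ΔH = Σ(broken) − Σ(formed) = 9252 − 11724 = −2472 kJ

ΔH ≈ −2472 kJ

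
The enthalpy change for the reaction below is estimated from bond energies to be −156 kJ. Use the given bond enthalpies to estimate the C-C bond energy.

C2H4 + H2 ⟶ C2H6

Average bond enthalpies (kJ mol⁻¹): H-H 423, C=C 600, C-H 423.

D(C-C) ≈ 333 kJ/mol

Let D be the C-C bond energy.
Σ(broken) = 4×423 + 1×600 + 1×423 = 2715
Σ(formed) = 1×D + 6×423 = 2538 + D
ΔH = Σ(broken) − Σ(formed) = (2715) − (2538 + D) = +177 − D
Setting this equal to −156 kJ gives D = 333 kJ/mol.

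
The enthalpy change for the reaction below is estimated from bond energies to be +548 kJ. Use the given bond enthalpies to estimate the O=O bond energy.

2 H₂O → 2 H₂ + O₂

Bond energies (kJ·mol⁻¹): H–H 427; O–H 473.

D(O=O) ≈ 490 kJ/mol

Let D be the O=O bond energy.
Σ(broken) = 4×473 = 1892
Σ(formed) = 2×427 + 1×D = 854 + D
ΔH = Σ(broken) − Σ(formed) = (1892) − (854 + D) = +1038 − D
Setting this equal to +548 kJ gives D = 490 kJ/mol.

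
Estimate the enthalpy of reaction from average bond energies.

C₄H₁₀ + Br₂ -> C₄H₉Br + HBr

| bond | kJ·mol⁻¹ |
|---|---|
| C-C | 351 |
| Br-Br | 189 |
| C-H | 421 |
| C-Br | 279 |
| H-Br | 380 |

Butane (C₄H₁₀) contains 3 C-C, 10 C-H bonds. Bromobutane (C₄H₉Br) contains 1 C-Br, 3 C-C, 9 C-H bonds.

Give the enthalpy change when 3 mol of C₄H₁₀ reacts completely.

ΔH = −147 kJ

Bonds broken (reactants):
  Br-Br: 1 × 189 = 189
  C-C: 3 × 351 = 1053
  C-H: 10 × 421 = 4210
  Σ(broken) = 5452 kJ
Bonds formed (products):
  C-Br: 1 × 279 = 279
  C-C: 3 × 351 = 1053
  C-H: 9 × 421 = 3789
  H-Br: 1 × 380 = 380
  Σ(formed) = 5501 kJ
ΔH = Σ(broken) − Σ(formed) = 5452 − 5501 = −49 kJ
For 3× the reaction as written: 3 × (−49) = −147 kJ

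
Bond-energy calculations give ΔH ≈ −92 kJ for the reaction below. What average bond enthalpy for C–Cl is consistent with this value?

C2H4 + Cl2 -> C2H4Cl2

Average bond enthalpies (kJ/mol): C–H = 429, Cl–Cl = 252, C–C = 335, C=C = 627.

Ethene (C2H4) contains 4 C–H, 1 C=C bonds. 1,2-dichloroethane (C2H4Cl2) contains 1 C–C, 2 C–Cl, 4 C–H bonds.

D(C–Cl) ≈ 318 kJ/mol

Let D be the C–Cl bond energy.
Σ(broken) = 4×429 + 1×627 + 1×252 = 2595
Σ(formed) = 1×335 + 2×D + 4×429 = 2051 + 2D
ΔH = Σ(broken) − Σ(formed) = (2595) − (2051 + 2D) = +544 − 2D
Setting this equal to −92 kJ gives 2D = 636, so D = 318 kJ/mol.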